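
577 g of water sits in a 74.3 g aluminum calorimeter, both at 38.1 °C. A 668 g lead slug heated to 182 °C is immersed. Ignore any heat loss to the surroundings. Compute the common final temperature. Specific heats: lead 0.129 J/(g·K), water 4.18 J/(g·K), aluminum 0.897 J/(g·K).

Setting the total heat transfer to zero:
668·0.129·(T − 182) + 577·4.18·(T − 38.1) + 74.3·0.897·(T − 38.1) = 0
86.17(T − 182) + 2411.9(T − 38.1) + 66.65(T − 38.1) = 0
(86.17 + 2411.9 + 66.65) T = 86.17·182 + 2411.9·38.1 + 66.65·38.1
T = 110114/2564.7 ≈ 42.93 °C

T_f ≈ 42.9 °C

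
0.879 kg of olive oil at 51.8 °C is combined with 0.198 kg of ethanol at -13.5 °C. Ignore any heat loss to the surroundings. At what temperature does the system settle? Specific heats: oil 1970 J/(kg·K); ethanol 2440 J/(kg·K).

T_f ≈ 37.6 °C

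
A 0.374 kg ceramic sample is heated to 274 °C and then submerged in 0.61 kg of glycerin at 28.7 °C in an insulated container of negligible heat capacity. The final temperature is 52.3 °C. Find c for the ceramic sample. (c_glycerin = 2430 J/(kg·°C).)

Heat gained plus heat lost sum to zero:
0.374×c×(52.3 − 274) + 0.61×2430×(52.3 − 28.7) = 0
-82.92 c = -34982
c = -34982/-82.92 ≈ 421.9 J/(kg·°C)

c ≈ 422 J/(kg·°C)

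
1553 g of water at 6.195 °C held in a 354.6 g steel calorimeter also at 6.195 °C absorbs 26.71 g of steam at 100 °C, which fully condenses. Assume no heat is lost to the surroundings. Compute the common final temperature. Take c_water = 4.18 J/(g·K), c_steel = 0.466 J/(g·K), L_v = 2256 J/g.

T_f ≈ 16.6 °C

Conservation of energy gives ΣQ = 0:
condense steam: −26.71×2256 = −60258; condensed water 100 °C→T: 111.65(T − 100); water warms: 1553×4.18×(T − 6.195) = 6491.5(T − 6.195); cup: 165.24(T − 6.195)
6768.4 T = 60258 + 11165 + 41239 = 112661
T ≈ 16.65 °C — below 100 °C, confirming all the steam condensed.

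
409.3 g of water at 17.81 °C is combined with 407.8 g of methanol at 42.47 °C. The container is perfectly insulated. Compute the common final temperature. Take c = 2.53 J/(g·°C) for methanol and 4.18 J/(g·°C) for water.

Heat lost by the methanol equals heat gained by the water:
407.8*2.53*(42.47 − T) = 409.3*4.18*(T − 17.81)
1031.7(42.47 − T) = 1710.9(T − 17.81)
2742.6 T = 74288  ⇒  T ≈ 27.09 °C

T_f ≈ 27.1 °C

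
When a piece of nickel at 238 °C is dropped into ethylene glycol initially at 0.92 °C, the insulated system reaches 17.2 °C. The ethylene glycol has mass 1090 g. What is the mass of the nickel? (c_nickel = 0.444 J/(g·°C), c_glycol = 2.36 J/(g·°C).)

|Q_nickel| = |Q_glycol|:
m·0.444·(238 − 17.2) = 1090·2.36·(17.2 − 0.92)
98.04 m = 41879  ⇒  m ≈ 427.2 g

m ≈ 427 g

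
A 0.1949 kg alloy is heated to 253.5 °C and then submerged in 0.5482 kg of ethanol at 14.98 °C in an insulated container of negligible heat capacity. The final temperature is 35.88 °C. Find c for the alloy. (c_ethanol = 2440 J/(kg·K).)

c ≈ 659 J/(kg·K)

Heat lost by the alloy = heat gained by the ethanol:
0.1949·c·(253.5 − 35.88) = 0.5482·2440·(35.88 − 14.98)
42.41 c = 27956  ⇒  c ≈ 659.1 J/(kg·K)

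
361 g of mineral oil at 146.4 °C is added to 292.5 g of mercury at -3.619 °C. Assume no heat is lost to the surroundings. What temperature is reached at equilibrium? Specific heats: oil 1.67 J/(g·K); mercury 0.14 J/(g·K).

T_f ≈ 136.9 °C

Conservation of energy gives ΣQ = 0:
361×1.67×(T − 146.4) + 292.5×0.14×(T − (-3.619)) = 0
602.87(T − 146.4) + 40.95(T − (-3.619)) = 0
643.82 T = 88112
T = 88112/643.82 ≈ 136.86 °C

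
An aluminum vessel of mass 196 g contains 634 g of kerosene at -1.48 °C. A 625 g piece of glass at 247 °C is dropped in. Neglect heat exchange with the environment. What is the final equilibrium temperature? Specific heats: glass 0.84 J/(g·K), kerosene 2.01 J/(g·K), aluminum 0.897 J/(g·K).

Heat gained plus heat lost sum to zero:
625·0.84·(T − 247) + 634·2.01·(T − (-1.48)) + 196·0.897·(T − (-1.48)) = 0
525(T − 247) + 1274.3(T − (-1.48)) + 175.81(T − (-1.48)) = 0
(525 + 1274.3 + 175.81) T = 525·247 + 1274.3·(-1.48) + 175.81·(-1.48)
T = 127529 / 1975.2 = 64.6 °C

T_f ≈ 64.6 °C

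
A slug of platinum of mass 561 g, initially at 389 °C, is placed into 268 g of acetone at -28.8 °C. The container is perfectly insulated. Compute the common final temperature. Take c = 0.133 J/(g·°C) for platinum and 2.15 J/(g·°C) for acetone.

T_f is the heat-capacity-weighted average of the initial temperatures:
T_f = (74.61×389 + 576.2×(-28.8)) / (74.61 + 576.2)
    = 12430 / 650.81 ≈ 19.10 °C

T_f ≈ 19.1 °C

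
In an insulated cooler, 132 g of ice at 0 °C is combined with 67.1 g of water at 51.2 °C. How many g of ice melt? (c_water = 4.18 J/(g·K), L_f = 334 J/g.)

m_melted ≈ 43 g

Cooling the water to 0 °C releases 67.1·4.18·51.2 = 14360 J.
Melting all 132 g of ice would need 132·334 = 44088 J.
Since 14360 < 44088 J, not all the ice melts; equilibrium is at 0 °C.
m_melt = 14360 / L_f = 43 g.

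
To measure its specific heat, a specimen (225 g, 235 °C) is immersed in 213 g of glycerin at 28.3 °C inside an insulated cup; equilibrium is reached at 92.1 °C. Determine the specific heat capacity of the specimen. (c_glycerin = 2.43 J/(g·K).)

c ≈ 1.03 J/(g·K)

Energy conservation, ΣQ = 0:
225×c×(92.1 − 235) + 213×2.43×(92.1 − 28.3) = 0
-32152 c = -33022
c = -33022/-32152 ≈ 1.027 J/(g·K)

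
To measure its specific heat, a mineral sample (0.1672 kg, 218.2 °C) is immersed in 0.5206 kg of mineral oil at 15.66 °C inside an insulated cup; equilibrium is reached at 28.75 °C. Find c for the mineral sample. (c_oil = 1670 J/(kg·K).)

c ≈ 359 J/(kg·K)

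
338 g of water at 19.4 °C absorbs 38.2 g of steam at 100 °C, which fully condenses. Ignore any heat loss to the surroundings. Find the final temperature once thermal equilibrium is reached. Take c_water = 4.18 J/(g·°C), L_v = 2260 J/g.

Let T be the final temperature. ΣQ_i = 0:
condense steam: −38.2×2260 = −86332; condensate cools 100→T: 38.2×4.18×(T − 100) = 159.68(T − 100); original water: 1412.8(T − 19.4)
1572.5 T = 86332 + 15968 + 27409 = 129709
T ≈ 82.48 °C, under the boiling point, so the assumption holds.

T_f ≈ 82.5 °C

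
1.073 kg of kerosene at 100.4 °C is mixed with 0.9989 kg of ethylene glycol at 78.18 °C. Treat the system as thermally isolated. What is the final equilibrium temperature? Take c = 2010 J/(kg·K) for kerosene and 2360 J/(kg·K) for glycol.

Heat lost by the kerosene equals heat gained by the glycol:
1.073*2010*(100.4 − T) = 0.9989*2360*(T − 78.18)
2156.7(100.4 − T) = 2357.4(T − 78.18)
4514.1 T = 400838  ⇒  T ≈ 88.80 °C

T_f ≈ 88.8 °C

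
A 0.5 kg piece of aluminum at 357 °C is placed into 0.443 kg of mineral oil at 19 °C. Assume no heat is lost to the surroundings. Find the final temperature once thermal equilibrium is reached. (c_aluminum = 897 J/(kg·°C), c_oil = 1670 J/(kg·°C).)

T_f ≈ 146.6 °C

Set heat shed by the hot body equal to heat absorbed by the cold body:
0.5×897×(357 − T) = 0.443×1670×(T − 19)
448.5(357 − T) = 739.81(T − 19)
1188.3 T = 174171  ⇒  T ≈ 146.57 °C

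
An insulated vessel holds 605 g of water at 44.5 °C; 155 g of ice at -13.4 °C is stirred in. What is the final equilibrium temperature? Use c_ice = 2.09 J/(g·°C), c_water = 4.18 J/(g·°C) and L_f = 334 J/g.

Energy conservation, ΣQ = 0:
warm ice to 0 °C: 155×2.09×(0 − (-13.4)) = 4340.9; fusion: m_ice L_f = 155×334 = 51770; warm the meltwater: 647.9 T; water cools: 605×4.18×(T − 44.5) = 2528.9(T − 44.5)
3176.8 T = 112536 − 56111 = 56425
T ≈ 17.76 °C (positive, so assuming full melt was valid).

T_f ≈ 17.8 °C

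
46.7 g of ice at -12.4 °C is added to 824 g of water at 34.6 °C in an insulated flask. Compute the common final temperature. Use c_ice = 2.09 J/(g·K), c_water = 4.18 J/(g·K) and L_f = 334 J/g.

Energy conservation, ΣQ = 0:
ice -12.4→0 °C: 46.7·2.09·12.4 = 1210.3; latent heat to melt: 46.7·334 = 15598; warm the meltwater: 195.21 T; water cools: 824·4.18·(T − 34.6) = 3444.3(T − 34.6)
3639.5 T = 119173 − 16808 = 102365
T ≈ 28.13 °C — above 0 °C, consistent with complete melting.

T_f ≈ 28.1 °C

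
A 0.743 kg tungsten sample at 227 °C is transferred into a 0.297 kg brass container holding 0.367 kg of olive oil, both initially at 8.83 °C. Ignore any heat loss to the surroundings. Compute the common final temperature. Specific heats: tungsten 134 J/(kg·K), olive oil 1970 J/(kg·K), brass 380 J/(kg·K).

T_f ≈ 32.1 °C

Setting the total heat transfer to zero:
0.743·134·(T − 227) + 0.367·1970·(T − 8.83) + 0.297·380·(T − 8.83) = 0
99.56(T − 227) + 722.99(T − 8.83) + 112.86(T − 8.83) = 0
935.41 T = 29981
T ≈ 32.05 °C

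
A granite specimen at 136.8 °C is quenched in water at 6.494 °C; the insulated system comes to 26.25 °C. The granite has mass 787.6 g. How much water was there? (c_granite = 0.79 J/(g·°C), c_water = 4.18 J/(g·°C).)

m ≈ 833 g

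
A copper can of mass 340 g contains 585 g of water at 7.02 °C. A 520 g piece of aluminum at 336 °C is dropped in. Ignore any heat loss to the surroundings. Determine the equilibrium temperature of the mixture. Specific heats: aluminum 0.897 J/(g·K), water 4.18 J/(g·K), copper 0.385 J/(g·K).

T_f ≈ 57.5 °C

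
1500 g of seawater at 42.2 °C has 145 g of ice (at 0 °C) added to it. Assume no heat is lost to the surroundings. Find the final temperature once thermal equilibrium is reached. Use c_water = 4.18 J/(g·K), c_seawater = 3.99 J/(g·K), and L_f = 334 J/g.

T_f ≈ 31.0 °C

Energy conservation, ΣQ = 0:
melt ice: 145·334 = 48430; warm the meltwater: 606.1 T; seawater: 5985(T − 42.2)
6591.1 T = 252567 − 48430 = 204137
T ≈ 30.97 °C. Since T > 0 °C, the all-ice-melts assumption holds.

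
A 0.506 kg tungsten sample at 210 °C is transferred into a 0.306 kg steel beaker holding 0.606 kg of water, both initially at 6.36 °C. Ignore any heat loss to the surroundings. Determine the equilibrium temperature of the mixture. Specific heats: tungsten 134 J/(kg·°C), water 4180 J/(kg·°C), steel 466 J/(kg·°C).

Energy conservation, ΣQ = 0:
0.506×134×(T − 210) + 0.606×4180×(T − 6.36) + 0.306×466×(T − 6.36) = 0
67.8(T − 210) + 2533.1(T − 6.36) + 142.6(T − 6.36) = 0
2743.5 T = 31256
T = 31256 / 2743.5 = 11.4 °C

T_f ≈ 11.4 °C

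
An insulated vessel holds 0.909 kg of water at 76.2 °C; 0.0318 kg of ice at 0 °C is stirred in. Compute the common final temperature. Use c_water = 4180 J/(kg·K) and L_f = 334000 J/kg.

T_f ≈ 70.9 °C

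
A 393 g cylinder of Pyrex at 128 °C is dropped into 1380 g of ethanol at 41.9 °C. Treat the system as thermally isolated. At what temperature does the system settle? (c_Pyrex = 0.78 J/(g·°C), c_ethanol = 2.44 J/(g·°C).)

T_f ≈ 49.1 °C

T_f is the heat-capacity-weighted average of the initial temperatures:
T_f = (306.54·128 + 3367.2·41.9) / (306.54 + 3367.2)
    = 180323 / 3673.7 ≈ 49.08 °C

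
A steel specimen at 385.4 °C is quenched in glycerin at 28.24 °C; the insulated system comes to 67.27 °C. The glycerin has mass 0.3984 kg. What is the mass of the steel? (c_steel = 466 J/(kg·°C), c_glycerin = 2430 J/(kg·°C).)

m ≈ 0.255 kg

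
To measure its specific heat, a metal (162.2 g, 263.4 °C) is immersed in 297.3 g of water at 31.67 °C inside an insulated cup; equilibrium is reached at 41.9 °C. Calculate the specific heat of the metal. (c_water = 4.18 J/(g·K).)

c ≈ 0.354 J/(g·K)

Conservation of energy gives ΣQ = 0:
162.2·c·(41.9 − 263.4) + 297.3·4.18·(41.9 − 31.67) = 0
-35927 c = -12713
c = -12713/-35927 ≈ 0.3539 J/(g·K)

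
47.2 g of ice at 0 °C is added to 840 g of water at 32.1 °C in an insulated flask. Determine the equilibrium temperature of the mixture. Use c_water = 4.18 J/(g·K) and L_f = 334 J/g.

T_f ≈ 26.1 °C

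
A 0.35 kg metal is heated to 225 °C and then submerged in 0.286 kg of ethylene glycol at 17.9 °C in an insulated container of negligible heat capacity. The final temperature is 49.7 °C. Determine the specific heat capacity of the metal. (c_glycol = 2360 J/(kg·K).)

c ≈ 350 J/(kg·K)

Net heat exchanged in the isolated system is zero:
0.35×c×(49.7 − 225) + 0.286×2360×(49.7 − 17.9) = 0
-61.35 c = -21464
c = -21464/-61.35 ≈ 349.8 J/(kg·K)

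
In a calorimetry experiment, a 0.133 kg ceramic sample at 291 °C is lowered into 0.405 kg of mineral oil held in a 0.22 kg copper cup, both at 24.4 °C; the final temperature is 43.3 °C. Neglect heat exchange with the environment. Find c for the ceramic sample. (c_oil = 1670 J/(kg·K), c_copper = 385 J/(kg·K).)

c ≈ 437 J/(kg·K)

Net heat exchanged in the isolated system is zero:
0.133·c·(43.3 − 291) + 0.405·1670·(43.3 − 24.4) + 0.22·385·(43.3 − 24.4) = 0
-32.94 c = -14384
c = -14384/-32.94 ≈ 436.6 J/(kg·K)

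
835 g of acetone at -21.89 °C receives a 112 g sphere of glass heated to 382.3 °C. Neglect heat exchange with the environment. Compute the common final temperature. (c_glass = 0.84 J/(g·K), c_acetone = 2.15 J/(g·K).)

Taking heat into each body as positive, Σ m c ΔT = 0:
112·0.84·(T − 382.3) + 835·2.15·(T − (-21.89)) = 0
94.08(T − 382.3) + 1795.2(T − (-21.89)) = 0
1889.3 T = -3331.2
T ≈ -1.76 °C

T_f ≈ -1.8 °C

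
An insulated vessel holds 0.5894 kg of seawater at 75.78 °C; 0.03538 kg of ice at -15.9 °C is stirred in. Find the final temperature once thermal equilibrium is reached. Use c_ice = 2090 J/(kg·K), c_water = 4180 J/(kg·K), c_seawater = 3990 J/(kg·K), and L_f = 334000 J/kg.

Let T be the final temperature. ΣQ_i = 0:
warm ice to 0 °C: 0.03538·2090·(0 − (-15.9)) = 1175.7
  latent heat to melt: 0.03538·334000 = 11817
  warm the meltwater: 147.89 T
  seawater cools: 0.5894·3990·(T − 75.78) = 2351.7(T − 75.78)
2499.6 T = 178212 − 12993 = 165220
T ≈ 66.10 °C — above 0 °C, consistent with complete melting.

T_f ≈ 66.1 °C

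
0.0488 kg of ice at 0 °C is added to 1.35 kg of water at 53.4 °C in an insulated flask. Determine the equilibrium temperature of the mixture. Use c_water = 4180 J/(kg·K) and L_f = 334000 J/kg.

T_f ≈ 48.7 °C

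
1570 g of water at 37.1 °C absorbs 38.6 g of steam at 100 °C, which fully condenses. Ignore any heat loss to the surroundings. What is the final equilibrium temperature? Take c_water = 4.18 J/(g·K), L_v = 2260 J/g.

Let T be the final temperature. ΣQ_i = 0:
steam→water at 100 °C releases m L_v = 38.6·2260 = 87236
  condensed water 100 °C→T: 161.35(T − 100)
  water warms: 1570·4.18·(T − 37.1) = 6562.6(T − 37.1)
6723.9 T = 87236 + 16135 + 243472 = 346843
T ≈ 51.58 °C, under the boiling point, so the assumption holds.

T_f ≈ 51.6 °C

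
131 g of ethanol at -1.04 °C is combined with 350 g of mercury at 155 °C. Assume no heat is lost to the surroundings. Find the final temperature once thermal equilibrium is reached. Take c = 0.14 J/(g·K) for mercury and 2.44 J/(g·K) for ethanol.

T_f ≈ 19.7 °C

Heat gained plus heat lost sum to zero:
350·0.14·(T − 155) + 131·2.44·(T − (-1.04)) = 0
49(T − 155) + 319.64(T − (-1.04)) = 0
(49 + 319.64) T = 49·155 + 319.64·(-1.04)
T = 7262.6/368.64 ≈ 19.70 °C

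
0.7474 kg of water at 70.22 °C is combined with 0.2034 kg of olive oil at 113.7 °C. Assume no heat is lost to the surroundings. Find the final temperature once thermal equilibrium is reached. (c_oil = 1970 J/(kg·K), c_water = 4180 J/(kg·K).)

Set heat shed by the hot body equal to heat absorbed by the cold body:
0.2034·1970·(113.7 − T) = 0.7474·4180·(T − 70.22)
400.7(113.7 − T) = 3124.1(T − 70.22)
3524.8 T = 264936  ⇒  T ≈ 75.16 °C

T_f ≈ 75.2 °C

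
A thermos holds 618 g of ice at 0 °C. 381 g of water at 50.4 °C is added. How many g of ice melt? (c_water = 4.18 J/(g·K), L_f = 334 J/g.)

m_melted ≈ 240 g

Water can give up m c ΔT = 381×4.18×50.4 = 80266 J before reaching 0 °C.
To melt every bit of ice: 618×334 = 206412 J.
Since 80266 < 206412 J, not all the ice melts; equilibrium is at 0 °C.
Mass melted = 80266/334 ≈ 240.3 g.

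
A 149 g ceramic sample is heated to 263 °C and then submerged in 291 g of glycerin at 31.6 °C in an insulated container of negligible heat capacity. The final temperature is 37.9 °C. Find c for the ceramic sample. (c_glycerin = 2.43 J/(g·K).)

c ≈ 0.133 J/(g·K)

Net heat exchanged in the isolated system is zero:
149·c·(37.9 − 263) + 291·2.43·(37.9 − 31.6) = 0
-33540 c = -4454.9
c = -4454.9/-33540 ≈ 0.1328 J/(g·K)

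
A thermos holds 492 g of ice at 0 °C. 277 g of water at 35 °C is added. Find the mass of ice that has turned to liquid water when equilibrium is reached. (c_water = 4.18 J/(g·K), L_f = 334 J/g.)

m_melted ≈ 121 g

Cooling the water to 0 °C releases 277×4.18×35 = 40525 J.
Fully melting the ice requires m_ice L_f = 492×334 = 164328 J.
That's not enough to melt it all — equilibrium is at 0 °C with ice remaining.
m_melted×334 = 40525  ⇒  m_melted ≈ 121.3 g.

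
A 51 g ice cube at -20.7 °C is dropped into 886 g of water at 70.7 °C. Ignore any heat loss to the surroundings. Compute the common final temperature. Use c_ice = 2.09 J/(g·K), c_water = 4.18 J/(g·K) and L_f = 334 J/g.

Net heat exchanged in the isolated system is zero:
warm ice to 0 °C: 51·2.09·(0 − (-20.7)) = 2206.4
  fusion: m_ice L_f = 51·334 = 17034
  warm the meltwater: 213.18 T
  water cools: 886·4.18·(T − 70.7) = 3703.5(T − 70.7)
3916.7 T = 261836 − 19240 = 242596
T ≈ 61.94 °C. Since T > 0 °C, the all-ice-melts assumption holds.

T_f ≈ 61.9 °C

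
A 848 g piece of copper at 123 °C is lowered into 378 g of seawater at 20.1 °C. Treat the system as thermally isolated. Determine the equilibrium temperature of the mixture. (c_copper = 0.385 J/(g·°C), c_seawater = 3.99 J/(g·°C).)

T_f ≈ 38.4 °C

Set heat shed by the hot body equal to heat absorbed by the cold body:
848×0.385×(123 − T) = 378×3.99×(T − 20.1)
326.48(123 − T) = 1508.2(T − 20.1)
1834.7 T = 70472  ⇒  T ≈ 38.41 °C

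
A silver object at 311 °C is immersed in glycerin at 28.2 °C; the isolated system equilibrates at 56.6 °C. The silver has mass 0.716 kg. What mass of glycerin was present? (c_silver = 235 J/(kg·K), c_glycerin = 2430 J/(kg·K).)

Heat lost by the silver = heat gained by the glycerin:
0.716·235·(311 − 56.6) = m·2430·(56.6 − 28.2)
69012 m = 42805  ⇒  m ≈ 0.6203 kg

m ≈ 0.62 kg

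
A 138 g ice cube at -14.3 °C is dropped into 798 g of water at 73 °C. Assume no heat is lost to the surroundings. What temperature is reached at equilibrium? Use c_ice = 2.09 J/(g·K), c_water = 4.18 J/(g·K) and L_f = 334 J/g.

T_f ≈ 49.4 °C

Taking heat into each body as positive, Σ m c ΔT = 0:
ice -14.3→0 °C: 138×2.09×14.3 = 4124.4; fusion: m_ice L_f = 138×334 = 46092; warm the meltwater: 576.84 T; water: 3335.6(T − 73)
3912.5 T = 243502 − 50216 = 193285
T ≈ 49.40 °C (positive, so assuming full melt was valid).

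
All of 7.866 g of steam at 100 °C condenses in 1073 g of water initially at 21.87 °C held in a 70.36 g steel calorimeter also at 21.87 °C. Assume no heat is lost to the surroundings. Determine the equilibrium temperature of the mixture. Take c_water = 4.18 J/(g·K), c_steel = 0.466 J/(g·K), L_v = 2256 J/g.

T_f ≈ 26.3 °C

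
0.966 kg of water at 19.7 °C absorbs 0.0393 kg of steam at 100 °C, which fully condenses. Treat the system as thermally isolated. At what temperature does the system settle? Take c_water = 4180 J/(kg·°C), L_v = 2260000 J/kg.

Energy conservation, ΣQ = 0:
condense steam: −0.0393·2260000 = −88818; condensed water 100 °C→T: 164.27(T − 100); water warms: 0.966·4180·(T − 19.7) = 4037.9(T − 19.7)
4202.2 T = 88818 + 16427 + 79546 = 184792
T ≈ 43.98 °C (< 100 °C, so full condensation is consistent).

T_f ≈ 44.0 °C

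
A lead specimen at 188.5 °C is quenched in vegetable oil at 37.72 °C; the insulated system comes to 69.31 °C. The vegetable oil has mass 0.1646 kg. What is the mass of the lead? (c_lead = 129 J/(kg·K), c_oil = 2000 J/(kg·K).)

Let T be the final temperature. ΣQ_i = 0:
m·129·(69.31 − 188.5) + 0.1646·2000·(69.31 − 37.72) = 0
-15376 m = -10399
m = -10399/-15376 ≈ 0.6764 kg

m ≈ 0.676 kg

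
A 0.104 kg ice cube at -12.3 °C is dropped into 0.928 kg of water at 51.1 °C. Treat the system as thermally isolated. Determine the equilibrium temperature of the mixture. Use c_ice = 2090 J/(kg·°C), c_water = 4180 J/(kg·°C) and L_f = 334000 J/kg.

Taking heat into each body as positive, Σ m c ΔT = 0:
warm ice to 0 °C: 0.104×2090×(0 − (-12.3)) = 2673.5
  latent heat to melt: 0.104×334000 = 34736
  warm the meltwater: 434.72 T
  water: 3879(T − 51.1)
4313.8 T = 198219 − 37410 = 160809
T ≈ 37.28 °C — above 0 °C, consistent with complete melting.

T_f ≈ 37.3 °C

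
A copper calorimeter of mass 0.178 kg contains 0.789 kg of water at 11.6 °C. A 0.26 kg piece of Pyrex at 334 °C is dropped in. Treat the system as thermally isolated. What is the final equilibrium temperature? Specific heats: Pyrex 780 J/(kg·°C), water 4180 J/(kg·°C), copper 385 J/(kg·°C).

T_f ≈ 29.9 °C

Taking heat into each body as positive, Σ m c ΔT = 0:
0.26·780·(T − 334) + 0.789·4180·(T − 11.6) + 0.178·385·(T − 11.6) = 0
202.8(T − 334) + 3298(T − 11.6) + 68.53(T − 11.6) = 0
3569.3 T = 106787
T = 106787/3569.3 ≈ 29.92 °C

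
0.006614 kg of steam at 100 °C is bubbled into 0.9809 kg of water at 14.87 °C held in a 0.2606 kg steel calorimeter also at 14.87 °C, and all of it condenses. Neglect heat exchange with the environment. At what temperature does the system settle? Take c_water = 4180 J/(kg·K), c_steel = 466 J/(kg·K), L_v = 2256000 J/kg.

Setting the total heat transfer to zero:
latent heat released on condensation: 0.006614·2256000 = 14921
  condensed water 100 °C→T: 27.65(T − 100)
  water warms: 0.9809·4180·(T − 14.87) = 4100.2(T − 14.87)
  cup: 121.44(T − 14.87)
4249.2 T = 14921 + 2764.7 + 62775 = 80461
T ≈ 18.94 °C — below 100 °C, confirming all the steam condensed.

T_f ≈ 18.9 °C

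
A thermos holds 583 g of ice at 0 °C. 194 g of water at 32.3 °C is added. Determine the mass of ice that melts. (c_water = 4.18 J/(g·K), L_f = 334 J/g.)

m_melted ≈ 78.4 g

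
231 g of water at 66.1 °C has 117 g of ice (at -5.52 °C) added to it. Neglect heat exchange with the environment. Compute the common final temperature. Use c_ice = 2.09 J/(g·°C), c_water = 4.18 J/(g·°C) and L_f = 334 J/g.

Net heat exchanged in the isolated system is zero:
ice -5.52→0 °C: 117×2.09×5.52 = 1349.8
  fusion: m_ice L_f = 117×334 = 39078
  warm the meltwater: 489.06 T
  water cools: 231×4.18×(T − 66.1) = 965.58(T − 66.1)
1454.6 T = 63825 − 40428 = 23397
T ≈ 16.08 °C (positive, so assuming full melt was valid).

T_f ≈ 16.1 °C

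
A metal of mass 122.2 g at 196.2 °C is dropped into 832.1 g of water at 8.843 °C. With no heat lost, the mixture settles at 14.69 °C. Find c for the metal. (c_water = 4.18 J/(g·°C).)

Net heat exchanged in the isolated system is zero:
122.2·c·(14.69 − 196.2) + 832.1·4.18·(14.69 − 8.843) = 0
-22181 c = -20337
c = -20337/-22181 ≈ 0.9169 J/(g·°C)

c ≈ 0.917 J/(g·°C)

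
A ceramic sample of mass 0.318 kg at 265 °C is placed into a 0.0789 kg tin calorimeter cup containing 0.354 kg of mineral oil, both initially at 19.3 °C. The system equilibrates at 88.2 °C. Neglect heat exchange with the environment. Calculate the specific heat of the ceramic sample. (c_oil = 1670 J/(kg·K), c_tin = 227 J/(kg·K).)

c ≈ 746 J/(kg·K)

Let T be the final temperature. ΣQ_i = 0:
0.318×c×(88.2 − 265) + 0.354×1670×(88.2 − 19.3) + 0.0789×227×(88.2 − 19.3) = 0
-56.22 c = -41966
c = -41966/-56.22 ≈ 746.4 J/(kg·K)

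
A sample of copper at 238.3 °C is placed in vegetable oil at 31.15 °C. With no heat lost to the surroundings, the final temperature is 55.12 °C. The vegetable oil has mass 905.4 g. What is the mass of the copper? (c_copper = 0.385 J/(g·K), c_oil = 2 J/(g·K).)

m ≈ 615 g

Taking heat into each body as positive, Σ m c ΔT = 0:
m·0.385·(55.12 − 238.3) + 905.4·2·(55.12 − 31.15) = 0
-70.52 m = -43405
m = -43405/-70.52 ≈ 615.5 g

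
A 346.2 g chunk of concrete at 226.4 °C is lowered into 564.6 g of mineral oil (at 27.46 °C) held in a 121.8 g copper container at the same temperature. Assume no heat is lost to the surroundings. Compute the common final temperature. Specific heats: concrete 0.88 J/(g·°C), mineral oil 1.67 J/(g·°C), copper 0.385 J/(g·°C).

Energy conservation, ΣQ = 0:
346.2*0.88*(T − 226.4) + 564.6*1.67*(T − 27.46) + 121.8*0.385*(T − 27.46) = 0
304.66(T − 226.4) + 942.88(T − 27.46) + 46.89(T − 27.46) = 0
(304.66 + 942.88 + 46.89) T = 304.66*226.4 + 942.88*27.46 + 46.89*27.46
T = 96153/1294.4 ≈ 74.28 °C

T_f ≈ 74.3 °C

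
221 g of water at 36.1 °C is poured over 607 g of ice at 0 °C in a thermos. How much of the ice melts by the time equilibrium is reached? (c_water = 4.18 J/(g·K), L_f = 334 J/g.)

m_melted ≈ 99.8 g

Water can give up m c ΔT = 221·4.18·36.1 = 33348 J before reaching 0 °C.
Fully melting the ice requires m_ice L_f = 607·334 = 202738 J.
33348 J < 202738 J, so only part of the ice melts and the system sits at 0 °C.
m_melt = 33348 / L_f = 99.85 g.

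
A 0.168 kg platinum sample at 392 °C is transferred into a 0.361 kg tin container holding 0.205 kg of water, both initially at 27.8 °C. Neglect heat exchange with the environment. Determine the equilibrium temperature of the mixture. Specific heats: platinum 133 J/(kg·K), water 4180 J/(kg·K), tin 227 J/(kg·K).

Let T be the final temperature. ΣQ_i = 0:
0.168×133×(T − 392) + 0.205×4180×(T − 27.8) + 0.361×227×(T − 27.8) = 0
22.34(T − 392) + 856.9(T − 27.8) + 81.95(T − 27.8) = 0
961.19 T = 34859
T = 34859 / 961.19 = 36.3 °C

T_f ≈ 36.3 °C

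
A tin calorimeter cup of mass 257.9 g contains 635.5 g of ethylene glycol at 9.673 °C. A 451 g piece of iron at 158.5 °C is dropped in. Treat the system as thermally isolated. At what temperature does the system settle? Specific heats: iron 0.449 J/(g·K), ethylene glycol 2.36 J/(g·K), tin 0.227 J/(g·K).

T_f is the heat-capacity-weighted average of the initial temperatures:
T_f = (202.5*158.5 + 1499.8*9.673 + 58.54*9.673) / (202.5 + 1499.8 + 58.54)
    = 47170 / 1760.8 ≈ 26.79 °C

T_f ≈ 26.8 °C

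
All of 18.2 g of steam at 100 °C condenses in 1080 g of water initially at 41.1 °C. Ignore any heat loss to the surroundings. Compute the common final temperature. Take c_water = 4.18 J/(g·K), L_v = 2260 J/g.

T_f ≈ 51.0 °C

Taking heat into each body as positive, Σ m c ΔT = 0:
steam→water at 100 °C releases m L_v = 18.2×2260 = 41132; condensed water 100 °C→T: 76.08(T − 100); water warms: 1080×4.18×(T − 41.1) = 4514.4(T − 41.1)
4590.5 T = 41132 + 7607.6 + 185542 = 234281
T ≈ 51.04 °C — below 100 °C, confirming all the steam condensed.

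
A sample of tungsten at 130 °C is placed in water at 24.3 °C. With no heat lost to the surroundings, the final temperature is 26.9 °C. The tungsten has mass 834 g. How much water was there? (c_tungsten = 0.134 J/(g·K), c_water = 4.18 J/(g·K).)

m ≈ 1060 g

|Q_tungsten| = |Q_water|:
834·0.134·(130 − 26.9) = m·4.18·(26.9 − 24.3)
10.87 m = 11522  ⇒  m ≈ 1060 g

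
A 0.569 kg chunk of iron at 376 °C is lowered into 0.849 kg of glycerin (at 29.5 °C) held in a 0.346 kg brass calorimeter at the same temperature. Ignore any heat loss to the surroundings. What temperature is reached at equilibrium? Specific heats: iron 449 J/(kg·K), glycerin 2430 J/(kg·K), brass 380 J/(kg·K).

T_f = Σ m_i c_i T_i / Σ m_i c_i:
T_f = (255.48×376 + 2063.1×29.5 + 131.48×29.5) / (255.48 + 2063.1 + 131.48)
    = 160800 / 2450 ≈ 65.63 °C

T_f ≈ 65.6 °C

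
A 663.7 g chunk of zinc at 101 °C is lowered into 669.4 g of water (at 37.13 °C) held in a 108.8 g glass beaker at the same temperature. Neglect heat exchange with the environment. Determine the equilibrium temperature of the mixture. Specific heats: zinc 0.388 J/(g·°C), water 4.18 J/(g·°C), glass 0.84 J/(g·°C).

T_f ≈ 42.4 °C

With ΣQ=0 the equilibrium temperature is the m·c-weighted mean:
T_f = (257.52×101 + 2798.1×37.13 + 91.39×37.13) / (257.52 + 2798.1 + 91.39)
    = 133296 / 3147 ≈ 42.36 °C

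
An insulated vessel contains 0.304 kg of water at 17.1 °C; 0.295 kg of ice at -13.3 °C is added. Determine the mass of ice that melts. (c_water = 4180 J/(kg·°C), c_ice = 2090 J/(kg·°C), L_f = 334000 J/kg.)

Cooling the water to 0 °C releases 0.304×4180×17.1 = 21729 J.
Warming the ice to 0 °C takes 0.295×2090×13.3 = 8200.1 J, leaving 13529 J for melting.
Fully melting the ice requires m_ice L_f = 0.295×334000 = 98530 J.
Since 13529 < 98530 J, not all the ice melts; equilibrium is at 0 °C.
Mass melted = 13529/334000 ≈ 0.04051 kg.

m_melted ≈ 0.0405 kg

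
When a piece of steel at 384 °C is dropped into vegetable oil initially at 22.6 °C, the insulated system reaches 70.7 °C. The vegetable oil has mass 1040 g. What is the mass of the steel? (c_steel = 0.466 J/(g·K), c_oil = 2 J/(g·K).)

m ≈ 685 g

Let T be the final temperature. ΣQ_i = 0:
m×0.466×(70.7 − 384) + 1040×2×(70.7 − 22.6) = 0
-146 m = -100048
m = -100048/-146 ≈ 685.3 g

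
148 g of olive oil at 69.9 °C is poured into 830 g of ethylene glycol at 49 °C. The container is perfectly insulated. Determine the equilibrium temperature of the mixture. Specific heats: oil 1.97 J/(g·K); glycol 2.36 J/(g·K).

T_f ≈ 51.7 °C

Taking heat into each body as positive, Σ m c ΔT = 0:
148·1.97·(T − 69.9) + 830·2.36·(T − 49) = 0
2250.4 T = 116361
T = 116361/2250.4 ≈ 51.71 °C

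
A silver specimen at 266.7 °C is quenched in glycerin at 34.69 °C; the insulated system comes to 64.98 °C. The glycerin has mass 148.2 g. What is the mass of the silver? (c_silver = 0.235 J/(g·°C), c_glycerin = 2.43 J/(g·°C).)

m ≈ 230 g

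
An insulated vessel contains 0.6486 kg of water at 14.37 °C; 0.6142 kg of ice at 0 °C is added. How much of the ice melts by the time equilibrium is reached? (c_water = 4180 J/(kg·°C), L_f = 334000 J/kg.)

Cooling the water to 0 °C releases 0.6486·4180·14.37 = 38959 J.
Melting all 0.6142 kg of ice would need 0.6142·334000 = 205143 J.
That's not enough to melt it all — equilibrium is at 0 °C with ice remaining.
Mass melted = 38959/334000 ≈ 0.1166 kg.

m_melted ≈ 0.117 kg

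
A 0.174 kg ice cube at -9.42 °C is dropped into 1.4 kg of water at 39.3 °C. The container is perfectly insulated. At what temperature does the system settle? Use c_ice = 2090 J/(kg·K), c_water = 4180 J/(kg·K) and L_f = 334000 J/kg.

T_f ≈ 25.6 °C

Energy conservation, ΣQ = 0:
warm ice to 0 °C: 0.174×2090×(0 − (-9.42)) = 3425.7; latent heat to melt: 0.174×334000 = 58116; meltwater 0→T: 0.174×4180×T = 727.32 T; water cools: 1.4×4180×(T − 39.3) = 5852(T − 39.3)
6579.3 T = 229984 − 61542 = 168442
T ≈ 25.60 °C (positive, so assuming full melt was valid).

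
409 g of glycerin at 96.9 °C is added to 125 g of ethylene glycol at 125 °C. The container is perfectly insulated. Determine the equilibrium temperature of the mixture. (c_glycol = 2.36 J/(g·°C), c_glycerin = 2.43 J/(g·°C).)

Heat lost by the glycol equals heat gained by the glycerin:
125*2.36*(125 − T) = 409*2.43*(T − 96.9)
295(125 − T) = 993.87(T − 96.9)
1288.9 T = 133181  ⇒  T ≈ 103.33 °C

T_f ≈ 103.3 °C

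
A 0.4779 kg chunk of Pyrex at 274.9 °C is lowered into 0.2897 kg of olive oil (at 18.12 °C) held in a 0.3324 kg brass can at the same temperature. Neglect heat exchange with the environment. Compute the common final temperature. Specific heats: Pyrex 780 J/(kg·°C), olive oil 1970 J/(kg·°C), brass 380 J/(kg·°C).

T_f ≈ 107.6 °C

Net heat exchanged in the isolated system is zero:
0.4779·780·(T − 274.9) + 0.2897·1970·(T − 18.12) + 0.3324·380·(T − 18.12) = 0
1069.8 T = 115102
T ≈ 107.59 °C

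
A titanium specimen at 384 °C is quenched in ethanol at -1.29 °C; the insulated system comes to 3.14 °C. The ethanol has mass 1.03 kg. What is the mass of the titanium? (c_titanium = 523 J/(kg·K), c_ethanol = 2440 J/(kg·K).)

m ≈ 0.0559 kg

Heat lost by the titanium = heat gained by the ethanol:
m·523·(384 − 3.14) = 1.03·2440·(3.14 − (-1.29))
199190 m = 11133  ⇒  m ≈ 0.05589 kg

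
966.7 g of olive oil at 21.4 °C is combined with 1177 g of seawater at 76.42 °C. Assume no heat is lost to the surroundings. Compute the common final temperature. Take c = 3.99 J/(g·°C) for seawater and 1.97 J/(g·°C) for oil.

T_f ≈ 60.5 °C

Let T be the final temperature. ΣQ_i = 0:
1177*3.99*(T − 76.42) + 966.7*1.97*(T − 21.4) = 0
4696.2(T − 76.42) + 1904.4(T − 21.4) = 0
6600.6 T = 399640
T ≈ 60.55 °C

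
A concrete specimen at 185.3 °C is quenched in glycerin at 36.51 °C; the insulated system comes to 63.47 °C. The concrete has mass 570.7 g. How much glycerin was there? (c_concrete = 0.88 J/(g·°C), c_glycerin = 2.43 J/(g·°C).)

m ≈ 934 g

Net heat exchanged in the isolated system is zero:
570.7·0.88·(63.47 − 185.3) + m·2.43·(63.47 − 36.51) = 0
65.51 m = 61185
m = 61185/65.51 ≈ 933.9 g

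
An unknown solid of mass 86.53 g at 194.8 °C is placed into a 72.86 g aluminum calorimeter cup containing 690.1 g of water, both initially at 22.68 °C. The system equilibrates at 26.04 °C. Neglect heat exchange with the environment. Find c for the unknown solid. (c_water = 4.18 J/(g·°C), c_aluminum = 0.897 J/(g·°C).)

Setting the total heat transfer to zero:
86.53×c×(26.04 − 194.8) + 690.1×4.18×(26.04 − 22.68) + 72.86×0.897×(26.04 − 22.68) = 0
-14603 c = -9911.9
c = -9911.9/-14603 ≈ 0.6788 J/(g·°C)

c ≈ 0.679 J/(g·°C)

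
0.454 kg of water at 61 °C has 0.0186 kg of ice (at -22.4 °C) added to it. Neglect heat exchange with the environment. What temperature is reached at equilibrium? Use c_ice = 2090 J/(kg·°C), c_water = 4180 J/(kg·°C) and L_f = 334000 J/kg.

T_f ≈ 55.0 °C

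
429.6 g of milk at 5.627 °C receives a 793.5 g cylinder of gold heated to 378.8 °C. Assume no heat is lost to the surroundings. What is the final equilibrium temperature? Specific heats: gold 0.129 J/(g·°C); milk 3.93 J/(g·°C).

T_f ≈ 27.0 °C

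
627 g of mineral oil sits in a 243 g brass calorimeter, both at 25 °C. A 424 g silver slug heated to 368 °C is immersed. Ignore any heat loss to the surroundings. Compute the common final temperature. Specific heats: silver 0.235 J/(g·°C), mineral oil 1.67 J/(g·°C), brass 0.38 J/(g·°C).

T_f ≈ 52.6 °C

T_f = Σ m_i c_i T_i / Σ m_i c_i:
T_f = (99.64*368 + 1047.1*25 + 92.34*25) / (99.64 + 1047.1 + 92.34)
    = 65153 / 1239.1 ≈ 52.58 °C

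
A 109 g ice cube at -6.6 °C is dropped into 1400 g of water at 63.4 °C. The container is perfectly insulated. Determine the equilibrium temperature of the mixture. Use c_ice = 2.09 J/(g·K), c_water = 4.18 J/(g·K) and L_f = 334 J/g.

Net heat exchanged in the isolated system is zero:
warm ice to 0 °C: 109×2.09×(0 − (-6.6)) = 1503.5
  fusion: m_ice L_f = 109×334 = 36406
  warm the meltwater: 455.62 T
  water cools: 1400×4.18×(T − 63.4) = 5852(T − 63.4)
6307.6 T = 371017 − 37910 = 333107
T ≈ 52.81 °C (positive, so assuming full melt was valid).

T_f ≈ 52.8 °C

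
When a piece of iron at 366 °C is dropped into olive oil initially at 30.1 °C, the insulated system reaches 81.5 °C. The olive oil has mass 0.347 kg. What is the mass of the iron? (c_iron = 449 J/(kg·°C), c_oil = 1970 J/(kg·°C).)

Net heat exchanged in the isolated system is zero:
m×449×(81.5 − 366) + 0.347×1970×(81.5 − 30.1) = 0
-127740 m = -35137
m = -35137/-127740 ≈ 0.2751 kg

m ≈ 0.275 kg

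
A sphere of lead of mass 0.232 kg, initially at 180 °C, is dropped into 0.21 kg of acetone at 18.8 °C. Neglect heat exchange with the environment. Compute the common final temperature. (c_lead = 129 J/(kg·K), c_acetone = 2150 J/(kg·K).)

T_f ≈ 28.8 °C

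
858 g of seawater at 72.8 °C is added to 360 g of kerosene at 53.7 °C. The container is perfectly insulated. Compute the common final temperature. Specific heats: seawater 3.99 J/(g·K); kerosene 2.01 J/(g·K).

T_f ≈ 69.5 °C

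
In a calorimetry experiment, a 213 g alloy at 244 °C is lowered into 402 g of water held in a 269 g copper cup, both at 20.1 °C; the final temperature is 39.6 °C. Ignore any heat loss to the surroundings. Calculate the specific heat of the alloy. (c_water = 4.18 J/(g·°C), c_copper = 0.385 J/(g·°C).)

c ≈ 0.799 J/(g·°C)

Heat gained plus heat lost sum to zero:
213×c×(39.6 − 244) + 402×4.18×(39.6 − 20.1) + 269×0.385×(39.6 − 20.1) = 0
-43537 c = -34787
c = -34787/-43537 ≈ 0.799 J/(g·°C)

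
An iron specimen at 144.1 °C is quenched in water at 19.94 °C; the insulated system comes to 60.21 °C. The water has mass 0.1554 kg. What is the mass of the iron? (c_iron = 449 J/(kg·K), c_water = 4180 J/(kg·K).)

m ≈ 0.694 kg

Heat lost by the iron = heat gained by the water:
m×449×(144.1 − 60.21) = 0.1554×4180×(60.21 − 19.94)
37667 m = 26158  ⇒  m ≈ 0.6945 kg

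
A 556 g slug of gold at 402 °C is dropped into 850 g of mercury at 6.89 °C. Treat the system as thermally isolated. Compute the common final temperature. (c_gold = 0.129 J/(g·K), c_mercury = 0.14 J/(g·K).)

T_f ≈ 155.5 °C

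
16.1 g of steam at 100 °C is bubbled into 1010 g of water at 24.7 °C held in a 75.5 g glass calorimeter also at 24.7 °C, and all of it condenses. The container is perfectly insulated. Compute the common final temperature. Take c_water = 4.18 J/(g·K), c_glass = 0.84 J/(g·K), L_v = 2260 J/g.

T_f ≈ 34.2 °C

Sum of m c ΔT and latent-heat terms is zero:
condense steam: −16.1·2260 = −36386
  condensate cools 100→T: 16.1·4.18·(T − 100) = 67.3(T − 100)
  original water: 4221.8(T − 24.7)
  glass cup: 75.5·0.84·(T − 24.7) = 63.42(T − 24.7)
4352.5 T = 36386 + 6729.8 + 105845 = 148961
T ≈ 34.22 °C — below 100 °C, confirming all the steam condensed.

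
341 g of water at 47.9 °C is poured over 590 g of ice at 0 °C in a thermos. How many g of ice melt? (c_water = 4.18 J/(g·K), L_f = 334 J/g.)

Cooling the water to 0 °C releases 341×4.18×47.9 = 68276 J.
To melt every bit of ice: 590×334 = 197060 J.
68276 J < 197060 J, so only part of the ice melts and the system sits at 0 °C.
Mass melted = 68276/334 ≈ 204.4 g.

m_melted ≈ 204 g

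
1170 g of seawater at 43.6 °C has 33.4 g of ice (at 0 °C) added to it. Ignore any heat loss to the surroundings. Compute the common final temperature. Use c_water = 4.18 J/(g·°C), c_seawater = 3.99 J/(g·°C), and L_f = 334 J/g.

Heat gained plus heat lost sum to zero:
latent heat to melt: 33.4×334 = 11156; meltwater 0→T: 33.4×4.18×T = 139.61 T; seawater cools: 1170×3.99×(T − 43.6) = 4668.3(T − 43.6)
4807.9 T = 203538 − 11156 = 192382
T ≈ 40.01 °C (positive, so assuming full melt was valid).

T_f ≈ 40.0 °C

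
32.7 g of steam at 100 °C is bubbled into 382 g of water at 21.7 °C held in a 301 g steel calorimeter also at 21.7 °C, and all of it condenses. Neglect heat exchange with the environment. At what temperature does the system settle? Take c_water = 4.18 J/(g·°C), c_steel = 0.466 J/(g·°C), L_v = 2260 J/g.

Let T be the final temperature. ΣQ_i = 0:
steam→water at 100 °C releases m L_v = 32.7×2260 = 73902; condensed water 100 °C→T: 136.69(T − 100); original water: 1596.8(T − 21.7); cup: 140.27(T − 21.7)
1873.7 T = 73902 + 13669 + 37693 = 125264
T ≈ 66.85 °C, under the boiling point, so the assumption holds.

T_f ≈ 66.9 °C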